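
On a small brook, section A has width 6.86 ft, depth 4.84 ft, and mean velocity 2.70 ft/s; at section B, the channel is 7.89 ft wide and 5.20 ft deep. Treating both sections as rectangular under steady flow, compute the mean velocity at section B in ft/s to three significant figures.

Q = A₁V₁ = (6.86×4.84) × 2.70 = 89.65 ft³/s
A₂ = 7.89 × 5.20 = 41.03 ft²
V₂ = Q/A₂ = 89.65/41.03 = 2.185 ft/s

2.19 ft/s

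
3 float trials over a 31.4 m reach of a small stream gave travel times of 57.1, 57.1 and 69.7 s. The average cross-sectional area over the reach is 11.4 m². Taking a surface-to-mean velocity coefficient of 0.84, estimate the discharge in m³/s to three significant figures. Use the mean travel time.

t̄ = (57.1 + 57.1 + 69.7) / 3 = 61.3 s
v_surface = L / t̄ = 31.4 / 61.3 = 0.5122 m/s
v_mean = 0.84 × 0.5122 = 0.4303 m/s
Q = A × v_mean = 11.4 × 0.4303 = 4.905 m³/s

4.91 m³/s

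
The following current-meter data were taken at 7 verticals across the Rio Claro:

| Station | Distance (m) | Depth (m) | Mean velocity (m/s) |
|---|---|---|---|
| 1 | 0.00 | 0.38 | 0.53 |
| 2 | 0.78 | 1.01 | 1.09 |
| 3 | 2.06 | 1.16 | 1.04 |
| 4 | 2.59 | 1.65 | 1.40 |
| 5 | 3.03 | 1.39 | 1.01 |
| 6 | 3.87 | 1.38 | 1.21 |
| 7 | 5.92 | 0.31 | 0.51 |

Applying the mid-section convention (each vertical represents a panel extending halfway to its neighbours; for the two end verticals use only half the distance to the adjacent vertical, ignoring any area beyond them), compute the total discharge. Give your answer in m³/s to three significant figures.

6.90 m³/s

w_1 = (0.78 − 0.00)/2 = 0.39 m; q_1 = 0.53 × 0.38 × 0.39 = 0.07855 m³/s
w_2 = (2.06 − 0.00)/2 = 1.03 m; q_2 = 1.09 × 1.01 × 1.03 = 1.134 m³/s
w_3 = (2.59 − 0.78)/2 = 0.905 m; q_3 = 1.04 × 1.16 × 0.905 = 1.092 m³/s
w_4 = (3.03 − 2.06)/2 = 0.485 m; q_4 = 1.40 × 1.65 × 0.485 = 1.120 m³/s
w_5 = (3.87 − 2.59)/2 = 0.64 m; q_5 = 1.01 × 1.39 × 0.64 = 0.8985 m³/s
w_6 = (5.92 − 3.03)/2 = 1.445 m; q_6 = 1.21 × 1.38 × 1.445 = 2.413 m³/s
w_7 = (5.92 − 3.87)/2 = 1.025 m; q_7 = 0.51 × 0.31 × 1.025 = 0.1621 m³/s
Q = Σ qᵢ = 6.898 m³/s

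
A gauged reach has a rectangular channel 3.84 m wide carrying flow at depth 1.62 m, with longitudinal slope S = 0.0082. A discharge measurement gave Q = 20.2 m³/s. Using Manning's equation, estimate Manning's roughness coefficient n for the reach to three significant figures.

A = b·y = 3.84 × 1.62 = 6.221 m²
P = b + 2y = 3.84 + 2×1.62 = 7.080 m
R = A/P = 6.221/7.080 = 0.8786 m
n = (1/Q)·A·R^(2/3)·S^(1/2) = (1/20.2) × 6.221 × 0.9174 × 0.09055 = 0.02558

0.0256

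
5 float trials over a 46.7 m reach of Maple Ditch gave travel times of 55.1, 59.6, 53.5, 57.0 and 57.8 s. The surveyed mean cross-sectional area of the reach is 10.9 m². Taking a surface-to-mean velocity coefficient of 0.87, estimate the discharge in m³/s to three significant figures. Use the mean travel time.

t̄ = (55.1 + 59.6 + 53.5 + 57.0 + 57.8) / 5 = 56.6 s
v_surface = L / t̄ = 46.7 / 56.6 = 0.8251 m/s
v_mean = 0.87 × 0.8251 = 0.7178 m/s
Q = A × v_mean = 10.9 × 0.7178 = 7.824 m³/s

7.82 m³/s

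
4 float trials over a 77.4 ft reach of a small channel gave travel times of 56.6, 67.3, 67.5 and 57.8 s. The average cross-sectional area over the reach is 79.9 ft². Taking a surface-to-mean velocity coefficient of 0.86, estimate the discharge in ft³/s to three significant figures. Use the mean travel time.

t̄ = (56.6 + 67.3 + 67.5 + 57.8) / 4 = 62.3 s
v_surface = L / t̄ = 77.4 / 62.3 = 1.242 ft/s
v_mean = 0.86 × 1.242 = 1.068 ft/s
Q = A × v_mean = 79.9 × 1.068 = 85.37 ft³/s

85.4 ft³/s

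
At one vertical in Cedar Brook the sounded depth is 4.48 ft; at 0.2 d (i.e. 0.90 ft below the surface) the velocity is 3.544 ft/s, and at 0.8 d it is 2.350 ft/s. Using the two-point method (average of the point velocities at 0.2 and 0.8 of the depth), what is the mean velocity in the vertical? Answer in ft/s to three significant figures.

2.95 ft/s

v̄ = (3.544 + 2.350) / 2 = 2.947 ft/s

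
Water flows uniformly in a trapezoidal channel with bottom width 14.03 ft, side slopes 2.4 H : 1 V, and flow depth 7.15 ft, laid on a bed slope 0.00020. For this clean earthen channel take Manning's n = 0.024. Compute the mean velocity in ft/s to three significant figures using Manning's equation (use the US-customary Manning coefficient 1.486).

A = (b + z·y)·y = (14.03 + 2.4×7.15)×7.15 = 223.0 ft²
P = b + 2y√(1+z²) = 14.03 + 2×7.15×√(1+2.4²) = 51.21 ft
R = A/P = 223.0/51.21 = 4.355 ft
Q = (1.486/n)·A·R^(2/3)·S^(1/2) = (1.486/0.024) × 223.0 × 4.355^(2/3) × 0.00020^(1/2) = 520.7 ft³/s
V = Q/A = 520.7/223.0 = 2.335 ft/s

2.34 ft/s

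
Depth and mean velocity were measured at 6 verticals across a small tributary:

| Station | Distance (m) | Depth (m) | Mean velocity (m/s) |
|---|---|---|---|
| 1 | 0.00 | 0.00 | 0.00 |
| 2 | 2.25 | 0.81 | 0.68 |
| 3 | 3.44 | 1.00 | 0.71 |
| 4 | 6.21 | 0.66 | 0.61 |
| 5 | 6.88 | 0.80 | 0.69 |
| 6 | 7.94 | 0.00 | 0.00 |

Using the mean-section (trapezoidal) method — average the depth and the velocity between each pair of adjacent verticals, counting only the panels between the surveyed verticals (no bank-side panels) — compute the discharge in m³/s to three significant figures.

Panel 1-2: Δb = 2.25 m, d̄ = (0.00+0.81)/2 = 0.405, v̄ = (0.00+0.68)/2 = 0.34 → q = 2.25×0.405×0.34 = 0.3098 m³/s
Panel 2-3: Δb = 1.19 m, d̄ = (0.81+1.00)/2 = 0.905, v̄ = (0.68+0.71)/2 = 0.695 → q = 1.19×0.905×0.695 = 0.7485 m³/s
Panel 3-4: Δb = 2.77 m, d̄ = (1.00+0.66)/2 = 0.83, v̄ = (0.71+0.61)/2 = 0.66 → q = 2.77×0.83×0.66 = 1.517 m³/s
Panel 4-5: Δb = 0.67 m, d̄ = (0.66+0.80)/2 = 0.73, v̄ = (0.61+0.69)/2 = 0.65 → q = 0.67×0.73×0.65 = 0.3179 m³/s
Panel 5-6: Δb = 1.06 m, d̄ = (0.80+0.00)/2 = 0.4, v̄ = (0.69+0.00)/2 = 0.345 → q = 1.06×0.4×0.345 = 0.1463 m³/s
Q = Σ q = 3.040 m³/s

3.04 m³/s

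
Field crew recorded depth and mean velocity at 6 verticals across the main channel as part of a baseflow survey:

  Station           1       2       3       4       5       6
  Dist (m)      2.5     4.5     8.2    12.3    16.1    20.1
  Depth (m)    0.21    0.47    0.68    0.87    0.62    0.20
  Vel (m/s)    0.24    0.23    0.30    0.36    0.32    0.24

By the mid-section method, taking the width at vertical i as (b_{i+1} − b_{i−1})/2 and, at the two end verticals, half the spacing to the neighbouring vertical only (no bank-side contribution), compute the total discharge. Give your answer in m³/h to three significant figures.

11700 m³/h

w_1 = (4.5 − 2.5)/2 = 1 m; q_1 = 0.24 × 0.21 × 1 = 0.05040 m³/s
w_2 = (8.2 − 2.5)/2 = 2.85 m; q_2 = 0.23 × 0.47 × 2.85 = 0.3081 m³/s
w_3 = (12.3 − 4.5)/2 = 3.9 m; q_3 = 0.30 × 0.68 × 3.9 = 0.7956 m³/s
w_4 = (16.1 − 8.2)/2 = 3.95 m; q_4 = 0.36 × 0.87 × 3.95 = 1.237 m³/s
w_5 = (20.1 − 12.3)/2 = 3.9 m; q_5 = 0.32 × 0.62 × 3.9 = 0.7738 m³/s
w_6 = (20.1 − 16.1)/2 = 2 m; q_6 = 0.24 × 0.20 × 2 = 0.09600 m³/s
Q = Σ qᵢ = 3.261 m³/s
= 3.261 × 3600 = 11740 m³/h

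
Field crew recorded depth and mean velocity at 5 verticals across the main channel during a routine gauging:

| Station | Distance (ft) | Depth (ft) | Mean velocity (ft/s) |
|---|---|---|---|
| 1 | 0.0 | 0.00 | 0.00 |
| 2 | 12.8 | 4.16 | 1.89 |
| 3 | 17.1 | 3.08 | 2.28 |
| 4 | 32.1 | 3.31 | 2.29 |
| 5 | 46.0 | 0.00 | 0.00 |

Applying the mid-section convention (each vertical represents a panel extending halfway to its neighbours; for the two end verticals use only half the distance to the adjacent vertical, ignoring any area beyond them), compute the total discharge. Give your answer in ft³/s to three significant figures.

245 ft³/s

w_2 = (17.1 − 0.0)/2 = 8.55 ft; q_2 = 1.89 × 4.16 × 8.55 = 67.22 ft³/s
w_3 = (32.1 − 12.8)/2 = 9.65 ft; q_3 = 2.28 × 3.08 × 9.65 = 67.77 ft³/s
w_4 = (46.0 − 17.1)/2 = 14.45 ft; q_4 = 2.29 × 3.31 × 14.45 = 109.5 ft³/s
Stations 1, 5 contribute zero (depth or velocity is 0).
Q = Σ qᵢ = 244.5 ft³/s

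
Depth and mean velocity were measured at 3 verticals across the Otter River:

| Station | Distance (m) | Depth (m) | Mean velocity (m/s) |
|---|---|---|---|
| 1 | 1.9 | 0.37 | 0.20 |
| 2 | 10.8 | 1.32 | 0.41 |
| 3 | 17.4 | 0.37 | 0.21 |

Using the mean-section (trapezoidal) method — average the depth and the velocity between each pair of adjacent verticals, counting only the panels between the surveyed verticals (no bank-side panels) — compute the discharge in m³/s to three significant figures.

4.02 m³/s

Panel 1-2: Δb = 8.9 m, d̄ = (0.37+1.32)/2 = 0.845, v̄ = (0.20+0.41)/2 = 0.305 → q = 8.9×0.845×0.305 = 2.294 m³/s
Panel 2-3: Δb = 6.6 m, d̄ = (1.32+0.37)/2 = 0.845, v̄ = (0.41+0.21)/2 = 0.31 → q = 6.6×0.845×0.31 = 1.729 m³/s
Q = Σ q = 4.023 m³/s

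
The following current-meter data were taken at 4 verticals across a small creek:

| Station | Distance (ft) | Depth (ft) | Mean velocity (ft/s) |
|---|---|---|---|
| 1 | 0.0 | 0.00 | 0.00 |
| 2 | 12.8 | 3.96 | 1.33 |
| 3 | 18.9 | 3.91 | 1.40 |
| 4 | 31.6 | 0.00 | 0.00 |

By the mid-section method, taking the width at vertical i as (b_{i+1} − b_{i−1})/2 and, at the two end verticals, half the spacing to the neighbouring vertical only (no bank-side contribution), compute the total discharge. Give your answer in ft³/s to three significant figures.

w_2 = (18.9 − 0.0)/2 = 9.45 ft; q_2 = 1.33 × 3.96 × 9.45 = 49.77 ft³/s
w_3 = (31.6 − 12.8)/2 = 9.4 ft; q_3 = 1.40 × 3.91 × 9.4 = 51.46 ft³/s
Stations 1, 4 contribute zero (depth or velocity is 0).
Q = Σ qᵢ = 101.2 ft³/s

101 ft³/s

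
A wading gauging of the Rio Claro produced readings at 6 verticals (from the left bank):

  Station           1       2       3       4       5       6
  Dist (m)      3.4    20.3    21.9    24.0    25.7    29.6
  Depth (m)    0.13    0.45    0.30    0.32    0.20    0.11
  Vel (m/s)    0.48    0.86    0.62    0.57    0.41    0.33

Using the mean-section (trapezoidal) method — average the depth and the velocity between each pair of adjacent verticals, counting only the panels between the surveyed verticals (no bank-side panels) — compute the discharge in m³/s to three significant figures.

4.56 m³/s

Panel 1-2: Δb = 16.9 m, d̄ = (0.13+0.45)/2 = 0.29, v̄ = (0.48+0.86)/2 = 0.67 → q = 16.9×0.29×0.67 = 3.284 m³/s
Panel 2-3: Δb = 1.6 m, d̄ = (0.45+0.30)/2 = 0.375, v̄ = (0.86+0.62)/2 = 0.74 → q = 1.6×0.375×0.74 = 0.4440 m³/s
Panel 3-4: Δb = 2.1 m, d̄ = (0.30+0.32)/2 = 0.31, v̄ = (0.62+0.57)/2 = 0.595 → q = 2.1×0.31×0.595 = 0.3873 m³/s
Panel 4-5: Δb = 1.7 m, d̄ = (0.32+0.20)/2 = 0.26, v̄ = (0.57+0.41)/2 = 0.49 → q = 1.7×0.26×0.49 = 0.2166 m³/s
Panel 5-6: Δb = 3.9 m, d̄ = (0.20+0.11)/2 = 0.155, v̄ = (0.41+0.33)/2 = 0.37 → q = 3.9×0.155×0.37 = 0.2237 m³/s
Q = Σ q = 4.555 m³/s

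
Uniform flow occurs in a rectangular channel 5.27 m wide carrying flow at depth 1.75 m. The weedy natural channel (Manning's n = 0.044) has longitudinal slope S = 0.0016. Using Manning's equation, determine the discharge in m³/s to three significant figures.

A = b·y = 5.27 × 1.75 = 9.223 m²
P = b + 2y = 5.27 + 2×1.75 = 8.770 m
R = A/P = 9.223/8.770 = 1.052 m
Q = (1/n)·A·R^(2/3)·S^(1/2) = (1/0.044) × 9.223 × 1.052^(2/3) × 0.0016^(1/2) = 8.670 m³/s

8.67 m³/s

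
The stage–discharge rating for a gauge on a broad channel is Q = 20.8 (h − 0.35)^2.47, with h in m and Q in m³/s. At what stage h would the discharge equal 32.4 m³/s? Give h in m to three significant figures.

1.55 m

h − h₀ = (Q/C)^(1/b) = (32.4/20.8)^(1/2.47) = 1.197 m
h = 0.35 + 1.197 = 1.547 m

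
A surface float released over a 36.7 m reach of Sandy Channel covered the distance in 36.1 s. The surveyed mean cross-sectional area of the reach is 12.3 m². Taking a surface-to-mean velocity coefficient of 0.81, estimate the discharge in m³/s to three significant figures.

10.1 m³/s

v_surface = L / t̄ = 36.7 / 36.1 = 1.017 m/s
v_mean = 0.81 × 1.017 = 0.8235 m/s
Q = A × v_mean = 12.3 × 0.8235 = 10.13 m³/s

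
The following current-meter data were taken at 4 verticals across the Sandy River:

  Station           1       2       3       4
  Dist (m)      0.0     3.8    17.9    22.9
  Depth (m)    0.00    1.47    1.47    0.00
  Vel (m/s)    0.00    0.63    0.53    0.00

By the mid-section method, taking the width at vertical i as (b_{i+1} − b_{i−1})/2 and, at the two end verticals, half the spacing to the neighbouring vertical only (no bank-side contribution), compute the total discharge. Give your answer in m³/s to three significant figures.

w_2 = (17.9 − 0.0)/2 = 8.95 m; q_2 = 0.63 × 1.47 × 8.95 = 8.289 m³/s
w_3 = (22.9 − 3.8)/2 = 9.55 m; q_3 = 0.53 × 1.47 × 9.55 = 7.440 m³/s
Stations 1, 4 contribute zero (depth or velocity is 0).
Q = Σ qᵢ = 15.73 m³/s

15.7 m³/s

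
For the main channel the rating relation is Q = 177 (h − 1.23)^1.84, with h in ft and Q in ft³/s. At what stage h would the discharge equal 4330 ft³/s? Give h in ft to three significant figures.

6.91 ft

h − h₀ = (Q/C)^(1/b) = (4330/177)^(1/1.84) = 5.684 ft
h = 1.23 + 5.684 = 6.914 ft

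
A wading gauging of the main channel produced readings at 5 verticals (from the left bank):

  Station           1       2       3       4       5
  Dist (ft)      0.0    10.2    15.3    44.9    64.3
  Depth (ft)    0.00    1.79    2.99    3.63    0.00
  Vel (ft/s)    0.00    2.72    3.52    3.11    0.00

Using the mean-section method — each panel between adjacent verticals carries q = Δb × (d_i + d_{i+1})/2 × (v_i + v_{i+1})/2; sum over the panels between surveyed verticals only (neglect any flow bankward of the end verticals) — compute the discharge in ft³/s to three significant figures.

430 ft³/s

Panel 1-2: Δb = 10.2 ft, d̄ = (0.00+1.79)/2 = 0.895, v̄ = (0.00+2.72)/2 = 1.36 → q = 10.2×0.895×1.36 = 12.42 ft³/s
Panel 2-3: Δb = 5.1 ft, d̄ = (1.79+2.99)/2 = 2.39, v̄ = (2.72+3.52)/2 = 3.12 → q = 5.1×2.39×3.12 = 38.03 ft³/s
Panel 3-4: Δb = 29.6 ft, d̄ = (2.99+3.63)/2 = 3.31, v̄ = (3.52+3.11)/2 = 3.315 → q = 29.6×3.31×3.315 = 324.8 ft³/s
Panel 4-5: Δb = 19.4 ft, d̄ = (3.63+0.00)/2 = 1.815, v̄ = (3.11+0.00)/2 = 1.555 → q = 19.4×1.815×1.555 = 54.75 ft³/s
Q = Σ q = 430.0 ft³/s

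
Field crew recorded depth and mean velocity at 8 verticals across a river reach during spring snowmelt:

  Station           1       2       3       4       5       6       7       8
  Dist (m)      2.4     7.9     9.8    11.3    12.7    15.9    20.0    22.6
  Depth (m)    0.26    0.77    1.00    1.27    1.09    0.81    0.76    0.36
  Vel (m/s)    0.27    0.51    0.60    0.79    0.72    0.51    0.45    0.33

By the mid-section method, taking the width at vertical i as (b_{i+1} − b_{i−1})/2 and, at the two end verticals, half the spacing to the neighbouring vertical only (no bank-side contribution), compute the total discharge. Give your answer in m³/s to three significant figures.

w_1 = (7.9 − 2.4)/2 = 2.75 m; q_1 = 0.27 × 0.26 × 2.75 = 0.1931 m³/s
w_2 = (9.8 − 2.4)/2 = 3.7 m; q_2 = 0.51 × 0.77 × 3.7 = 1.453 m³/s
w_3 = (11.3 − 7.9)/2 = 1.7 m; q_3 = 0.60 × 1.00 × 1.7 = 1.020 m³/s
w_4 = (12.7 − 9.8)/2 = 1.45 m; q_4 = 0.79 × 1.27 × 1.45 = 1.455 m³/s
w_5 = (15.9 − 11.3)/2 = 2.3 m; q_5 = 0.72 × 1.09 × 2.3 = 1.805 m³/s
w_6 = (20.0 − 12.7)/2 = 3.65 m; q_6 = 0.51 × 0.81 × 3.65 = 1.508 m³/s
w_7 = (22.6 − 15.9)/2 = 3.35 m; q_7 = 0.45 × 0.76 × 3.35 = 1.146 m³/s
w_8 = (22.6 − 20.0)/2 = 1.3 m; q_8 = 0.33 × 0.36 × 1.3 = 0.1544 m³/s
Q = Σ qᵢ = 8.734 m³/s

8.73 m³/s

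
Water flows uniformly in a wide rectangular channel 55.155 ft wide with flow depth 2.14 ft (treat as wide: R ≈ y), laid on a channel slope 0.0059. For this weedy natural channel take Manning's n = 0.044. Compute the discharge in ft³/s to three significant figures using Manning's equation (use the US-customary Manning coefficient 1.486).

A = b·y = 55.155 × 2.14 = 118.0 ft²
Wide channel: R ≈ y = 2.14 ft
Q = (1.486/n)·A·R^(2/3)·S^(1/2) = (1.486/0.044) × 118.0 × 2.140^(2/3) × 0.0059^(1/2) = 508.5 ft³/s

508 ft³/s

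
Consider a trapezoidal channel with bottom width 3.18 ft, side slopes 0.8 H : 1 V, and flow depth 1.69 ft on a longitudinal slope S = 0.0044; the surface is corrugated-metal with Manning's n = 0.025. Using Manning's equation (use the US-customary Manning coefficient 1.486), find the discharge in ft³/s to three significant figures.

30.6 ft³/s

A = (b + z·y)·y = (3.18 + 0.8×1.69)×1.69 = 7.659 ft²
P = b + 2y√(1+z²) = 3.18 + 2×1.69×√(1+0.8²) = 7.509 ft
R = A/P = 7.659/7.509 = 1.020 ft
Q = (1.486/n)·A·R^(2/3)·S^(1/2) = (1.486/0.025) × 7.659 × 1.020^(2/3) × 0.0044^(1/2) = 30.60 ft³/s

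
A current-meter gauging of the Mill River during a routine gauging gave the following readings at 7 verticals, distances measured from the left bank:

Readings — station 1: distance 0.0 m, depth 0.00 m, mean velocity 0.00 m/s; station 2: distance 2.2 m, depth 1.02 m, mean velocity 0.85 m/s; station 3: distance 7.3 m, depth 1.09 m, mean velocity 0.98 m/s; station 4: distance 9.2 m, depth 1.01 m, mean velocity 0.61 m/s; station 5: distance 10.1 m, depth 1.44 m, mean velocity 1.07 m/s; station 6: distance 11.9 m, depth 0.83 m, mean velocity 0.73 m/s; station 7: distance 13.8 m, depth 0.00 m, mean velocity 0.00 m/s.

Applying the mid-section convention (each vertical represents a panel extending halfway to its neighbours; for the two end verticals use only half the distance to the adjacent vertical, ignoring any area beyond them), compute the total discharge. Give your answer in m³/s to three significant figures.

11.0 m³/s

w_2 = (7.3 − 0.0)/2 = 3.65 m; q_2 = 0.85 × 1.02 × 3.65 = 3.165 m³/s
w_3 = (9.2 − 2.2)/2 = 3.5 m; q_3 = 0.98 × 1.09 × 3.5 = 3.739 m³/s
w_4 = (10.1 − 7.3)/2 = 1.4 m; q_4 = 0.61 × 1.01 × 1.4 = 0.8625 m³/s
w_5 = (11.9 − 9.2)/2 = 1.35 m; q_5 = 1.07 × 1.44 × 1.35 = 2.080 m³/s
w_6 = (13.8 − 10.1)/2 = 1.85 m; q_6 = 0.73 × 0.83 × 1.85 = 1.121 m³/s
Stations 1, 7 contribute zero (depth or velocity is 0).
Q = Σ qᵢ = 10.97 m³/s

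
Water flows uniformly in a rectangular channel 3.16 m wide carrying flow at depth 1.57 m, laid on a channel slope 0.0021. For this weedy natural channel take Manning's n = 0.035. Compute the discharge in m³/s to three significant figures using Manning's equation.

A = b·y = 3.16 × 1.57 = 4.961 m²
P = b + 2y = 3.16 + 2×1.57 = 6.300 m
R = A/P = 4.961/6.300 = 0.7875 m
Q = (1/n)·A·R^(2/3)·S^(1/2) = (1/0.035) × 4.961 × 0.7875^(2/3) × 0.0021^(1/2) = 5.539 m³/s

5.54 m³/s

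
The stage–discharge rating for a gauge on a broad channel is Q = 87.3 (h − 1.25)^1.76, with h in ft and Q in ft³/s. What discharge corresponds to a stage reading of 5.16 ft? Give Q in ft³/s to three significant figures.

962 ft³/s

Q = 87.3 × (5.16 − 1.25)^1.76 = 87.3 × 3.91^1.76 = 962.2 ft³/s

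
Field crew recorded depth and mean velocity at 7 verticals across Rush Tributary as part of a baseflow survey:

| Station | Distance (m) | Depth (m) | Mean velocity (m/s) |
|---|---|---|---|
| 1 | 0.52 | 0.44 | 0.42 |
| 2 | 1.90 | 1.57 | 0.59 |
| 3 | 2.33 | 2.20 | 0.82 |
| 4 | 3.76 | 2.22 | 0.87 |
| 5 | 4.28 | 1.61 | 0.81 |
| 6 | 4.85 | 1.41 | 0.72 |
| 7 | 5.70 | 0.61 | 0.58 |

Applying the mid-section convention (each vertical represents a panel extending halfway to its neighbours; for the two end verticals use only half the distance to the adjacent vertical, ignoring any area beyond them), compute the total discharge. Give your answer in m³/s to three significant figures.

6.11 m³/s

w_1 = (1.90 − 0.52)/2 = 0.69 m; q_1 = 0.42 × 0.44 × 0.69 = 0.1275 m³/s
w_2 = (2.33 − 0.52)/2 = 0.905 m; q_2 = 0.59 × 1.57 × 0.905 = 0.8383 m³/s
w_3 = (3.76 − 1.90)/2 = 0.93 m; q_3 = 0.82 × 2.20 × 0.93 = 1.678 m³/s
w_4 = (4.28 − 2.33)/2 = 0.975 m; q_4 = 0.87 × 2.22 × 0.975 = 1.883 m³/s
w_5 = (4.85 − 3.76)/2 = 0.545 m; q_5 = 0.81 × 1.61 × 0.545 = 0.7107 m³/s
w_6 = (5.70 − 4.28)/2 = 0.71 m; q_6 = 0.72 × 1.41 × 0.71 = 0.7208 m³/s
w_7 = (5.70 − 4.85)/2 = 0.425 m; q_7 = 0.58 × 0.61 × 0.425 = 0.1504 m³/s
Q = Σ qᵢ = 6.109 m³/s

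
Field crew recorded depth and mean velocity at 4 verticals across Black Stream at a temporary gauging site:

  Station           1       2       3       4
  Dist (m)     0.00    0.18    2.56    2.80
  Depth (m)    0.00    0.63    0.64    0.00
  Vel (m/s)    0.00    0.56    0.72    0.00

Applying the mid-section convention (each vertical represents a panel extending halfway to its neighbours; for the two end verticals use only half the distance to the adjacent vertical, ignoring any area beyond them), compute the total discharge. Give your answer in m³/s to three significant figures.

w_2 = (2.56 − 0.00)/2 = 1.28 m; q_2 = 0.56 × 0.63 × 1.28 = 0.4516 m³/s
w_3 = (2.80 − 0.18)/2 = 1.31 m; q_3 = 0.72 × 0.64 × 1.31 = 0.6036 m³/s
Stations 1, 4 contribute zero (depth or velocity is 0).
Q = Σ qᵢ = 1.055 m³/s

1.06 m³/s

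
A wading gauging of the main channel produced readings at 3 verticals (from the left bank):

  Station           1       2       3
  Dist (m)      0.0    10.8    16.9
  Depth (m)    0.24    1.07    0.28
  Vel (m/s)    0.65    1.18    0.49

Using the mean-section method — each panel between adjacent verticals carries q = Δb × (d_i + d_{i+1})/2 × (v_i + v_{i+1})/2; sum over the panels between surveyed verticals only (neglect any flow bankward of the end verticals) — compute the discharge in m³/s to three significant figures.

9.91 m³/s

Panel 1-2: Δb = 10.8 m, d̄ = (0.24+1.07)/2 = 0.655, v̄ = (0.65+1.18)/2 = 0.915 → q = 10.8×0.655×0.915 = 6.473 m³/s
Panel 2-3: Δb = 6.1 m, d̄ = (1.07+0.28)/2 = 0.675, v̄ = (1.18+0.49)/2 = 0.835 → q = 6.1×0.675×0.835 = 3.438 m³/s
Q = Σ q = 9.911 m³/s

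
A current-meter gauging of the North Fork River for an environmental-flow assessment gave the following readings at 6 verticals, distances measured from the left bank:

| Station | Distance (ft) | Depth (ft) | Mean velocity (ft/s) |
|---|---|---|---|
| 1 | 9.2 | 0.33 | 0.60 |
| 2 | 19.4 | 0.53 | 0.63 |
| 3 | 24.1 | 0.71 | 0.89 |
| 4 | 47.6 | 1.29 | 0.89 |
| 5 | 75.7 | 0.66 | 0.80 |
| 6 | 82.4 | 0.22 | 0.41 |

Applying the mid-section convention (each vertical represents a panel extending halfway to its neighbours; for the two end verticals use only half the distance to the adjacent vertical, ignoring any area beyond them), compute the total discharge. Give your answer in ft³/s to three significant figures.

51.5 ft³/s

w_1 = (19.4 − 9.2)/2 = 5.1 ft; q_1 = 0.60 × 0.33 × 5.1 = 1.010 ft³/s
w_2 = (24.1 − 9.2)/2 = 7.45 ft; q_2 = 0.63 × 0.53 × 7.45 = 2.488 ft³/s
w_3 = (47.6 − 19.4)/2 = 14.1 ft; q_3 = 0.89 × 0.71 × 14.1 = 8.910 ft³/s
w_4 = (75.7 − 24.1)/2 = 25.8 ft; q_4 = 0.89 × 1.29 × 25.8 = 29.62 ft³/s
w_5 = (82.4 − 47.6)/2 = 17.4 ft; q_5 = 0.80 × 0.66 × 17.4 = 9.187 ft³/s
w_6 = (82.4 − 75.7)/2 = 3.35 ft; q_6 = 0.41 × 0.22 × 3.35 = 0.3022 ft³/s
Q = Σ qᵢ = 51.52 ft³/s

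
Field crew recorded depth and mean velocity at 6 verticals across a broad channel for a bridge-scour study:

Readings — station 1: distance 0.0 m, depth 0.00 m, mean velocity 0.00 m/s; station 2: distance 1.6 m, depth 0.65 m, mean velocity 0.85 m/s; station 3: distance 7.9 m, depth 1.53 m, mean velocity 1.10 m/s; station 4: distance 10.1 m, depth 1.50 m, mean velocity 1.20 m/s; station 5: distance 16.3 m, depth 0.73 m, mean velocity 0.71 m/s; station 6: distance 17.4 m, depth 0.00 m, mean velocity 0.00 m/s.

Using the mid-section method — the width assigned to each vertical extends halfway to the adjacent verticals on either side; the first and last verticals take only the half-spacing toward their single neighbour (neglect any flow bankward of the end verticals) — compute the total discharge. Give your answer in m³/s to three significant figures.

w_2 = (7.9 − 0.0)/2 = 3.95 m; q_2 = 0.85 × 0.65 × 3.95 = 2.182 m³/s
w_3 = (10.1 − 1.6)/2 = 4.25 m; q_3 = 1.10 × 1.53 × 4.25 = 7.153 m³/s
w_4 = (16.3 − 7.9)/2 = 4.2 m; q_4 = 1.20 × 1.50 × 4.2 = 7.560 m³/s
w_5 = (17.4 − 10.1)/2 = 3.65 m; q_5 = 0.71 × 0.73 × 3.65 = 1.892 m³/s
Stations 1, 6 contribute zero (depth or velocity is 0).
Q = Σ qᵢ = 18.79 m³/s

18.8 m³/s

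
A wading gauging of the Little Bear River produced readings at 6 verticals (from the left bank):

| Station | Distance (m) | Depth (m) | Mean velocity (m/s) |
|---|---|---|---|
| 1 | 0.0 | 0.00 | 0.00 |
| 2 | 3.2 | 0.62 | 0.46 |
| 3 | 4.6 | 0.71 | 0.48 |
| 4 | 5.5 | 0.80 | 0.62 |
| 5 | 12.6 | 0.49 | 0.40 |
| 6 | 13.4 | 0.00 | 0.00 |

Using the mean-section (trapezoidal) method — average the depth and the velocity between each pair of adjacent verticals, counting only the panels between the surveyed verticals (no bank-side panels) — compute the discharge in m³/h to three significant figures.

12300 m³/h

Panel 1-2: Δb = 3.2 m, d̄ = (0.00+0.62)/2 = 0.31, v̄ = (0.00+0.46)/2 = 0.23 → q = 3.2×0.31×0.23 = 0.2282 m³/s
Panel 2-3: Δb = 1.4 m, d̄ = (0.62+0.71)/2 = 0.665, v̄ = (0.46+0.48)/2 = 0.47 → q = 1.4×0.665×0.47 = 0.4376 m³/s
Panel 3-4: Δb = 0.9 m, d̄ = (0.71+0.80)/2 = 0.755, v̄ = (0.48+0.62)/2 = 0.55 → q = 0.9×0.755×0.55 = 0.3737 m³/s
Panel 4-5: Δb = 7.1 m, d̄ = (0.80+0.49)/2 = 0.645, v̄ = (0.62+0.40)/2 = 0.51 → q = 7.1×0.645×0.51 = 2.336 m³/s
Panel 5-6: Δb = 0.8 m, d̄ = (0.49+0.00)/2 = 0.245, v̄ = (0.40+0.00)/2 = 0.2 → q = 0.8×0.245×0.2 = 0.03920 m³/s
Q = Σ q = 3.414 m³/s
= 3.414 × 3600 = 12290 m³/h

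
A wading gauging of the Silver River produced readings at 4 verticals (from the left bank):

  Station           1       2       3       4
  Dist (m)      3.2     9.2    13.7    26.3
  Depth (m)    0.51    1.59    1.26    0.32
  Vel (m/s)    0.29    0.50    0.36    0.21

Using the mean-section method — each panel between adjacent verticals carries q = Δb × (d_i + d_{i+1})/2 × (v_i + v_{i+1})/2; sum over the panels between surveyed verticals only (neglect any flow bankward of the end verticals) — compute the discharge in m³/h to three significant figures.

Panel 1-2: Δb = 6 m, d̄ = (0.51+1.59)/2 = 1.05, v̄ = (0.29+0.50)/2 = 0.395 → q = 6×1.05×0.395 = 2.489 m³/s
Panel 2-3: Δb = 4.5 m, d̄ = (1.59+1.26)/2 = 1.425, v̄ = (0.50+0.36)/2 = 0.43 → q = 4.5×1.425×0.43 = 2.757 m³/s
Panel 3-4: Δb = 12.6 m, d̄ = (1.26+0.32)/2 = 0.79, v̄ = (0.36+0.21)/2 = 0.285 → q = 12.6×0.79×0.285 = 2.837 m³/s
Q = Σ q = 8.083 m³/s
= 8.083 × 3600 = 29100 m³/h

29100 m³/h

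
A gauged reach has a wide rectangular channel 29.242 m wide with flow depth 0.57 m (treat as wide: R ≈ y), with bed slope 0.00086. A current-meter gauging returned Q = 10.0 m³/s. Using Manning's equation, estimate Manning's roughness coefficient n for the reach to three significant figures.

0.0336

A = b·y = 29.242 × 0.57 = 16.67 m²
Wide channel: R ≈ y = 0.57 m
n = (1/Q)·A·R^(2/3)·S^(1/2) = (1/10.0) × 16.67 × 0.6875 × 0.02933 = 0.03360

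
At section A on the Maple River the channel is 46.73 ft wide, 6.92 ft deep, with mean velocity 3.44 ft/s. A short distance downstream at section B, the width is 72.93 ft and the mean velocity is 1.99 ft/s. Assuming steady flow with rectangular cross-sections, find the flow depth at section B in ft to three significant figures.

Q = A₁V₁ = (46.73×6.92) × 3.44 = 1112 ft³/s
d₂ = Q/(b₂ V₂) = 1112/(72.93×1.99) = 7.665 ft

7.66 ft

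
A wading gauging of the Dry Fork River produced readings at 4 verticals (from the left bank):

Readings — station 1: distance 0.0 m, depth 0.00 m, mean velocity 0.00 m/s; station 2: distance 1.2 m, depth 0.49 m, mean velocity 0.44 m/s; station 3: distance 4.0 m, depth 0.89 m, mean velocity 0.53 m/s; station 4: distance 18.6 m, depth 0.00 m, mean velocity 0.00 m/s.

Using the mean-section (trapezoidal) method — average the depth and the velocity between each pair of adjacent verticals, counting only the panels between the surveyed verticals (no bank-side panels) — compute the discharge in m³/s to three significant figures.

Panel 1-2: Δb = 1.2 m, d̄ = (0.00+0.49)/2 = 0.245, v̄ = (0.00+0.44)/2 = 0.22 → q = 1.2×0.245×0.22 = 0.06468 m³/s
Panel 2-3: Δb = 2.8 m, d̄ = (0.49+0.89)/2 = 0.69, v̄ = (0.44+0.53)/2 = 0.485 → q = 2.8×0.69×0.485 = 0.9370 m³/s
Panel 3-4: Δb = 14.6 m, d̄ = (0.89+0.00)/2 = 0.445, v̄ = (0.53+0.00)/2 = 0.265 → q = 14.6×0.445×0.265 = 1.722 m³/s
Q = Σ q = 2.723 m³/s

2.72 m³/s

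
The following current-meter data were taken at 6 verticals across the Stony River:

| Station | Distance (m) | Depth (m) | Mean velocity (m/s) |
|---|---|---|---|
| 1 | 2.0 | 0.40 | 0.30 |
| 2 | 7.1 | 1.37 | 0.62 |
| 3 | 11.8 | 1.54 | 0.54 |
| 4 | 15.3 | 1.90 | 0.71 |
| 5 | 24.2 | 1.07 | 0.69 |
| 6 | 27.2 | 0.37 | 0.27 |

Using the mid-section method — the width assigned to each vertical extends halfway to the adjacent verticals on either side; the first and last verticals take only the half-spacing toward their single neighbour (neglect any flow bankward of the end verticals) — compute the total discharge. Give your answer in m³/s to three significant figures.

w_1 = (7.1 − 2.0)/2 = 2.55 m; q_1 = 0.30 × 0.40 × 2.55 = 0.3060 m³/s
w_2 = (11.8 − 2.0)/2 = 4.9 m; q_2 = 0.62 × 1.37 × 4.9 = 4.162 m³/s
w_3 = (15.3 − 7.1)/2 = 4.1 m; q_3 = 0.54 × 1.54 × 4.1 = 3.410 m³/s
w_4 = (24.2 − 11.8)/2 = 6.2 m; q_4 = 0.71 × 1.90 × 6.2 = 8.364 m³/s
w_5 = (27.2 − 15.3)/2 = 5.95 m; q_5 = 0.69 × 1.07 × 5.95 = 4.393 m³/s
w_6 = (27.2 − 24.2)/2 = 1.5 m; q_6 = 0.27 × 0.37 × 1.5 = 0.1499 m³/s
Q = Σ qᵢ = 20.78 m³/s

20.8 m³/s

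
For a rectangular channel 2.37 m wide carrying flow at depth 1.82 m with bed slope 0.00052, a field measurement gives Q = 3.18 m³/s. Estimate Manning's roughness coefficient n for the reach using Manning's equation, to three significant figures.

A = b·y = 2.37 × 1.82 = 4.313 m²
P = b + 2y = 2.37 + 2×1.82 = 6.010 m
R = A/P = 4.313/6.010 = 0.7177 m
n = (1/Q)·A·R^(2/3)·S^(1/2) = (1/3.18) × 4.313 × 0.8016 × 0.02280 = 0.02479

0.0248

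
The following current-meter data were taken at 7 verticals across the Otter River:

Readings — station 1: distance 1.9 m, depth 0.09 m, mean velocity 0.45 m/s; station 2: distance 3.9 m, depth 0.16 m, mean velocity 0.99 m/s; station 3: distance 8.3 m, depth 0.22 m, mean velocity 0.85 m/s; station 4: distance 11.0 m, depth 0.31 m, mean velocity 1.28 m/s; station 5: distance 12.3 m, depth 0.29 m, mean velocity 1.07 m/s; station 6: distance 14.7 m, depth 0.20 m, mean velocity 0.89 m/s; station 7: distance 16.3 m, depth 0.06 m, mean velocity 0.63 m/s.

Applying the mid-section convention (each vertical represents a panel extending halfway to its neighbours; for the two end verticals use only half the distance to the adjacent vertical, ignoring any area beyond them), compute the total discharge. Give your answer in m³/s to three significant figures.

w_1 = (3.9 − 1.9)/2 = 1 m; q_1 = 0.45 × 0.09 × 1 = 0.04050 m³/s
w_2 = (8.3 − 1.9)/2 = 3.2 m; q_2 = 0.99 × 0.16 × 3.2 = 0.5069 m³/s
w_3 = (11.0 − 3.9)/2 = 3.55 m; q_3 = 0.85 × 0.22 × 3.55 = 0.6639 m³/s
w_4 = (12.3 − 8.3)/2 = 2 m; q_4 = 1.28 × 0.31 × 2 = 0.7936 m³/s
w_5 = (14.7 − 11.0)/2 = 1.85 m; q_5 = 1.07 × 0.29 × 1.85 = 0.5741 m³/s
w_6 = (16.3 − 12.3)/2 = 2 m; q_6 = 0.89 × 0.20 × 2 = 0.3560 m³/s
w_7 = (16.3 − 14.7)/2 = 0.8 m; q_7 = 0.63 × 0.06 × 0.8 = 0.03024 m³/s
Q = Σ qᵢ = 2.965 m³/s

2.97 m³/s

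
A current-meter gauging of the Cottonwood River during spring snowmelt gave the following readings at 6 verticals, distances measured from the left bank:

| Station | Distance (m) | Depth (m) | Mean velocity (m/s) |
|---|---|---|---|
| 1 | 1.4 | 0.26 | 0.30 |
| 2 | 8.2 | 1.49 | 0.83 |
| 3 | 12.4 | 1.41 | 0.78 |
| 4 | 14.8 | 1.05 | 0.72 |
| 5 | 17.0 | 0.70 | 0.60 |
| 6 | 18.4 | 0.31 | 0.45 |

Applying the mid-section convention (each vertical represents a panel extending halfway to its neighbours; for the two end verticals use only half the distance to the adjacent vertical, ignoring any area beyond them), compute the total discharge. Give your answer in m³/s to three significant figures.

13.3 m³/s

w_1 = (8.2 − 1.4)/2 = 3.4 m; q_1 = 0.30 × 0.26 × 3.4 = 0.2652 m³/s
w_2 = (12.4 − 1.4)/2 = 5.5 m; q_2 = 0.83 × 1.49 × 5.5 = 6.802 m³/s
w_3 = (14.8 − 8.2)/2 = 3.3 m; q_3 = 0.78 × 1.41 × 3.3 = 3.629 m³/s
w_4 = (17.0 − 12.4)/2 = 2.3 m; q_4 = 0.72 × 1.05 × 2.3 = 1.739 m³/s
w_5 = (18.4 − 14.8)/2 = 1.8 m; q_5 = 0.60 × 0.70 × 1.8 = 0.7560 m³/s
w_6 = (18.4 − 17.0)/2 = 0.7 m; q_6 = 0.45 × 0.31 × 0.7 = 0.09765 m³/s
Q = Σ qᵢ = 13.29 m³/s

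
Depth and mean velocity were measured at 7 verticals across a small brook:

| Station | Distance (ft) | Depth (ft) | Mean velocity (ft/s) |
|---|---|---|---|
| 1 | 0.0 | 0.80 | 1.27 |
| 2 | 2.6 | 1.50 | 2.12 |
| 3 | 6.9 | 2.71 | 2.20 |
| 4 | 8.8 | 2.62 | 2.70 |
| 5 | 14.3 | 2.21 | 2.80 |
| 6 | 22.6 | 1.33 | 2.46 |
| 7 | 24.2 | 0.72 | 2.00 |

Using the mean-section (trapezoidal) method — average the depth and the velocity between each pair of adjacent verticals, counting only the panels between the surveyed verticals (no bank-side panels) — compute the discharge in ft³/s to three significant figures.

Panel 1-2: Δb = 2.6 ft, d̄ = (0.80+1.50)/2 = 1.15, v̄ = (1.27+2.12)/2 = 1.695 → q = 2.6×1.15×1.695 = 5.068 ft³/s
Panel 2-3: Δb = 4.3 ft, d̄ = (1.50+2.71)/2 = 2.105, v̄ = (2.12+2.20)/2 = 2.16 → q = 4.3×2.105×2.16 = 19.55 ft³/s
Panel 3-4: Δb = 1.9 ft, d̄ = (2.71+2.62)/2 = 2.665, v̄ = (2.20+2.70)/2 = 2.45 → q = 1.9×2.665×2.45 = 12.41 ft³/s
Panel 4-5: Δb = 5.5 ft, d̄ = (2.62+2.21)/2 = 2.415, v̄ = (2.70+2.80)/2 = 2.75 → q = 5.5×2.415×2.75 = 36.53 ft³/s
Panel 5-6: Δb = 8.3 ft, d̄ = (2.21+1.33)/2 = 1.77, v̄ = (2.80+2.46)/2 = 2.63 → q = 8.3×1.77×2.63 = 38.64 ft³/s
Panel 6-7: Δb = 1.6 ft, d̄ = (1.33+0.72)/2 = 1.025, v̄ = (2.46+2.00)/2 = 2.23 → q = 1.6×1.025×2.23 = 3.657 ft³/s
Q = Σ q = 115.8 ft³/s

116 ft³/s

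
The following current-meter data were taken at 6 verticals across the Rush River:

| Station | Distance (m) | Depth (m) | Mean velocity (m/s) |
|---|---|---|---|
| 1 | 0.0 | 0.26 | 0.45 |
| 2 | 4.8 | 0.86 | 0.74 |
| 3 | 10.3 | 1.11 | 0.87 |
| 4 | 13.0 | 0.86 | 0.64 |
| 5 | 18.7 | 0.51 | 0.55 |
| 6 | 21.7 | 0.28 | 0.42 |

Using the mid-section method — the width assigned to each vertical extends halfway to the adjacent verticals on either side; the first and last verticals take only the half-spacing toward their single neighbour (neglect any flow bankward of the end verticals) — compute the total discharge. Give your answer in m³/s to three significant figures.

11.2 m³/s

w_1 = (4.8 − 0.0)/2 = 2.4 m; q_1 = 0.45 × 0.26 × 2.4 = 0.2808 m³/s
w_2 = (10.3 − 0.0)/2 = 5.15 m; q_2 = 0.74 × 0.86 × 5.15 = 3.277 m³/s
w_3 = (13.0 − 4.8)/2 = 4.1 m; q_3 = 0.87 × 1.11 × 4.1 = 3.959 m³/s
w_4 = (18.7 − 10.3)/2 = 4.2 m; q_4 = 0.64 × 0.86 × 4.2 = 2.312 m³/s
w_5 = (21.7 − 13.0)/2 = 4.35 m; q_5 = 0.55 × 0.51 × 4.35 = 1.220 m³/s
w_6 = (21.7 − 18.7)/2 = 1.5 m; q_6 = 0.42 × 0.28 × 1.5 = 0.1764 m³/s
Q = Σ qᵢ = 11.23 m³/s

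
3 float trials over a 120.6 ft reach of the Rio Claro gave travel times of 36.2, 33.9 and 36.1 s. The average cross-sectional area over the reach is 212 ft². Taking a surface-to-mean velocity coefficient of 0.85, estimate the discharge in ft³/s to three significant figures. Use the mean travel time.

614 ft³/s

t̄ = (36.2 + 33.9 + 36.1) / 3 = 35.4 s
v_surface = L / t̄ = 120.6 / 35.4 = 3.407 ft/s
v_mean = 0.85 × 3.407 = 2.896 ft/s
Q = A × v_mean = 212 × 2.896 = 613.9 ft³/s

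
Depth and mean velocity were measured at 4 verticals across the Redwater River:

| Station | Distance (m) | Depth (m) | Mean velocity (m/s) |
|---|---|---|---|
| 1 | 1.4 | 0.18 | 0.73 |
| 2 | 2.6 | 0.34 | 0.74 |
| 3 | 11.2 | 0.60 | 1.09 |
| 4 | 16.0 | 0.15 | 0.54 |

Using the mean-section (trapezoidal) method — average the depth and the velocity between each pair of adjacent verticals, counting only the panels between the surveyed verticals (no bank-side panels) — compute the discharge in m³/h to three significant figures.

19400 m³/h

Panel 1-2: Δb = 1.2 m, d̄ = (0.18+0.34)/2 = 0.26, v̄ = (0.73+0.74)/2 = 0.735 → q = 1.2×0.26×0.735 = 0.2293 m³/s
Panel 2-3: Δb = 8.6 m, d̄ = (0.34+0.60)/2 = 0.47, v̄ = (0.74+1.09)/2 = 0.915 → q = 8.6×0.47×0.915 = 3.698 m³/s
Panel 3-4: Δb = 4.8 m, d̄ = (0.60+0.15)/2 = 0.375, v̄ = (1.09+0.54)/2 = 0.815 → q = 4.8×0.375×0.815 = 1.467 m³/s
Q = Σ q = 5.395 m³/s
= 5.395 × 3600 = 19420 m³/h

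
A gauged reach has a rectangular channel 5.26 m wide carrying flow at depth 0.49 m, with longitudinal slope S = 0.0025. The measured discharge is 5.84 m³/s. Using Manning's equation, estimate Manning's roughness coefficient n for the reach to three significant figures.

0.0122

A = b·y = 5.26 × 0.49 = 2.577 m²
P = b + 2y = 5.26 + 2×0.49 = 6.240 m
R = A/P = 2.577/6.240 = 0.4130 m
n = (1/Q)·A·R^(2/3)·S^(1/2) = (1/5.84) × 2.577 × 0.5546 × 0.05000 = 0.01224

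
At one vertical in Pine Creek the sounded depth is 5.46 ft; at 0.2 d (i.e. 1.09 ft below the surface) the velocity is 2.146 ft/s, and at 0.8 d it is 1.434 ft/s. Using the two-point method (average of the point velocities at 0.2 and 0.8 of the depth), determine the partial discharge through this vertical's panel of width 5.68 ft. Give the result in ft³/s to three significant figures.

55.5 ft³/s

v̄ = (2.146 + 1.434) / 2 = 1.790 ft/s
q = v̄ × d × w = 1.790 × 5.46 × 5.68 = 55.51 ft³/s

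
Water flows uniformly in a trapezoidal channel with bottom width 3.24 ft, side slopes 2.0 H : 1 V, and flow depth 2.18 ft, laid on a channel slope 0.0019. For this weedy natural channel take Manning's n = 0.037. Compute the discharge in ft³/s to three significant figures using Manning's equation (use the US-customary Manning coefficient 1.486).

34.1 ft³/s

A = (b + z·y)·y = (3.24 + 2.0×2.18)×2.18 = 16.57 ft²
P = b + 2y√(1+z²) = 3.24 + 2×2.18×√(1+2.0²) = 12.99 ft
R = A/P = 16.57/12.99 = 1.276 ft
Q = (1.486/n)·A·R^(2/3)·S^(1/2) = (1.486/0.037) × 16.57 × 1.276^(2/3) × 0.0019^(1/2) = 34.11 ft³/s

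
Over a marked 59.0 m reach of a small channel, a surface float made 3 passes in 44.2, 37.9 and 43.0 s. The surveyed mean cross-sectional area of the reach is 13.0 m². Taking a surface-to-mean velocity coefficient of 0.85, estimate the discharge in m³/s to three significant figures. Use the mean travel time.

t̄ = (44.2 + 37.9 + 43.0) / 3 = 41.7 s
v_surface = L / t̄ = 59.0 / 41.7 = 1.415 m/s
v_mean = 0.85 × 1.415 = 1.203 m/s
Q = A × v_mean = 13.0 × 1.203 = 15.63 m³/s

15.6 m³/s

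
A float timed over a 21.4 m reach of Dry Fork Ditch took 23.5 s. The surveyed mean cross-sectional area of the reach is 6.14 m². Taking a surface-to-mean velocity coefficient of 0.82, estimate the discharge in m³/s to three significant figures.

4.58 m³/s

v_surface = L / t̄ = 21.4 / 23.5 = 0.9106 m/s
v_mean = 0.82 × 0.9106 = 0.7467 m/s
Q = A × v_mean = 6.14 × 0.7467 = 4.585 m³/s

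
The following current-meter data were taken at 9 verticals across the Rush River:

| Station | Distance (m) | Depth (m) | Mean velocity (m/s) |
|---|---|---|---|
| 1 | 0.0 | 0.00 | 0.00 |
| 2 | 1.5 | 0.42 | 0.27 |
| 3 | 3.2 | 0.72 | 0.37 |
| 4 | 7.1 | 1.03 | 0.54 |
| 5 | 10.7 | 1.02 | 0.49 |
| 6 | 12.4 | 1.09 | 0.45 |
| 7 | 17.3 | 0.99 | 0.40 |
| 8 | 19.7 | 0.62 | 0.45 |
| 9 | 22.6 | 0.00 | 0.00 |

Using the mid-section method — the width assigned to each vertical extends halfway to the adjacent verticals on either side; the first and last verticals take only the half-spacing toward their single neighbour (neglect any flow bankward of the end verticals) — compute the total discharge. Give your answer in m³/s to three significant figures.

8.14 m³/s

w_2 = (3.2 − 0.0)/2 = 1.6 m; q_2 = 0.27 × 0.42 × 1.6 = 0.1814 m³/s
w_3 = (7.1 − 1.5)/2 = 2.8 m; q_3 = 0.37 × 0.72 × 2.8 = 0.7459 m³/s
w_4 = (10.7 − 3.2)/2 = 3.75 m; q_4 = 0.54 × 1.03 × 3.75 = 2.086 m³/s
w_5 = (12.4 − 7.1)/2 = 2.65 m; q_5 = 0.49 × 1.02 × 2.65 = 1.324 m³/s
w_6 = (17.3 − 10.7)/2 = 3.3 m; q_6 = 0.45 × 1.09 × 3.3 = 1.619 m³/s
w_7 = (19.7 − 12.4)/2 = 3.65 m; q_7 = 0.40 × 0.99 × 3.65 = 1.445 m³/s
w_8 = (22.6 − 17.3)/2 = 2.65 m; q_8 = 0.45 × 0.62 × 2.65 = 0.7394 m³/s
Stations 1, 9 contribute zero (depth or velocity is 0).
Q = Σ qᵢ = 8.141 m³/s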